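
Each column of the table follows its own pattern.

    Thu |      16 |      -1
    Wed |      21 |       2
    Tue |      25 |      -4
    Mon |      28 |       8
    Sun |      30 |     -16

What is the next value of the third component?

Third component — ×(-2) each step: -1, 2, -4, 8, -16 → 32.

32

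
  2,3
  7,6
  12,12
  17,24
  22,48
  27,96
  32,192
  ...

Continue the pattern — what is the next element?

First slot goes 2, 7, 12, 17, 22, 27, 32 → 37 (+5 each step).
Second slot goes 3, 6, 12, 24, 48, 96, 192 → 384 (×2 each step).
So the next element is 37,384.

37,384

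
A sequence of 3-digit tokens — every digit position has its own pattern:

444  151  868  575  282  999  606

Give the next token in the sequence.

313

First digit: 4, 1, 8, 5, 2, 9, 6 → 3 (−3 each step, mod 10).
Second digit — +1 each step, mod 10: 4, 5, 6, 7, 8, 9, 0 → 1.
Third digit — −3 each step, mod 10: 4, 1, 8, 5, 2, 9, 6 → 3.
Combining the parts gives 313.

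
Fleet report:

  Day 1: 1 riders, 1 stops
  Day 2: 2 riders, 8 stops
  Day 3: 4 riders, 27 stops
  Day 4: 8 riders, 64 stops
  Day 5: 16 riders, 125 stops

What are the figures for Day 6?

Riders: ×2 each step; 1, 2, 4, 8, 16 → 32.
Stops: perfect cubes: 1³, 2³, 3³, …; 1, 8, 27, 64, 125 → 216.
So the next record is 32 riders, 216 stops.

32 riders, 216 stops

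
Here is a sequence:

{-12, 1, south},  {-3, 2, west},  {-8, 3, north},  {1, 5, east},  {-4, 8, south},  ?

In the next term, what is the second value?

Second value: each term is the sum of the two before it, so 1, 2, 3, 5, 8 → 13.

13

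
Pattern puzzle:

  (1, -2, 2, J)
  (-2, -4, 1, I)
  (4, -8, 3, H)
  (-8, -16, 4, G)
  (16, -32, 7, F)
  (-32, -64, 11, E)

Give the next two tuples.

(64, -128, 18, D), (-128, -256, 29, C)

First value: ×(-2) each step; 1, -2, 4, -8, 16, -32 → 64 → -128.
Second value: ×2 each step, so -2, -4, -8, -16, -32, -64 → -128 → -256.
Third value goes 2, 1, 3, 4, 7, 11 → 18 → 29 (each term is the sum of the two before it).
Letter — letters move back 1 place in the alphabet: J, I, H, G, F, E → D → C.
Putting the parts together: (64, -128, 18, D) and then (-128, -256, 29, C).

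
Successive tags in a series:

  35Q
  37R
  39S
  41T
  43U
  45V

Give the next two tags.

First component — +2 each step: 35, 37, 39, 41, 43, 45 → 47 → 49.
Letter: letters move forward 1 place in the alphabet; Q, R, S, T, U, V → W → X.
So the next two tags are 47W and 49X.

47W then 49X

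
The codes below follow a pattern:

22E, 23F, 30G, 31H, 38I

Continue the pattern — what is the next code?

First component: alternating steps +1, +7, +1, +7, …, so 22, 23, 30, 31, 38 → 39.
For the letter, letters move forward 1 place in the alphabet: E, F, G, H, I → J.
So the next code is 39J.

39J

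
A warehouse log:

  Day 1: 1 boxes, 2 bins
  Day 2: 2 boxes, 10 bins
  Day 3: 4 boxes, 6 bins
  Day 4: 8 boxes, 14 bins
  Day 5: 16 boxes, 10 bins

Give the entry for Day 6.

32 boxes, 18 bins

Boxes goes 1, 2, 4, 8, 16 → 32 (×2 each step).
Bins: alternating steps +8, −4, +8, −4, …, so 2, 10, 6, 14, 10 → 18.
Combining the parts gives 32 boxes, 18 bins.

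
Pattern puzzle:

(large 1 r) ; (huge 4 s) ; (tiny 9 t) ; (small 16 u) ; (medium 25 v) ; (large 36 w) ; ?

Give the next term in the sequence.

(huge 49 x)

Size goes large, huge, tiny, small, medium, large → huge (repeats large → huge → tiny → small → medium).
Second part — perfect squares: 1², 2², 3², …: 1, 4, 9, 16, 25, 36 → 49.
Letter: r, s, t, u, v, w → x (letters move forward 1 place in the alphabet).
So the next term is (huge 49 x).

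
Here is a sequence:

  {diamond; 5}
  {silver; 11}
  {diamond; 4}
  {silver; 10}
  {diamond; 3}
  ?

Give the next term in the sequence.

For the rank, alternates diamond ↔ silver: diamond, silver, diamond, silver, diamond → silver.
Second value — alternating steps +6, −7, +6, −7, …: 5, 11, 4, 10, 3 → 9.
Combining the parts gives {silver; 9}.

{silver; 9}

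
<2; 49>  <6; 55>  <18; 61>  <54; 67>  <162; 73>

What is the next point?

First entry: ×3 each step; 2, 6, 18, 54, 162 → 486.
Second entry — +6 each step: 49, 55, 61, 67, 73 → 79.
So the next point is <486; 79>.

<486; 79>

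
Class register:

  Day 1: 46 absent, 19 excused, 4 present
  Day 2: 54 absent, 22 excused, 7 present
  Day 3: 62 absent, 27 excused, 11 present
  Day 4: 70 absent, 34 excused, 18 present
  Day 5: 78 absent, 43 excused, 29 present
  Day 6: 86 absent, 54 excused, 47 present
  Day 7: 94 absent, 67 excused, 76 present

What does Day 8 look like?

102 absent, 82 excused, 123 present

Absent: +8 each step, so 46, 54, 62, 70, 78, 86, 94 → 102.
Excused goes 19, 22, 27, 34, 43, 54, 67 → 82 (differences are 3, 5, 7, … (increasing by 2 each time)).
Present: 4, 7, 11, 18, 29, 47, 76 → 123 (each term is the sum of the two before it).
Combining the parts gives 102 absent, 82 excused, 123 present.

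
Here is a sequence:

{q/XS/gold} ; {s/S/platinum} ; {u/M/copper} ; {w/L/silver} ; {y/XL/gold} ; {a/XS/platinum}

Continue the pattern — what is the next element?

Letter — letters move forward 2 places in the alphabet, wrapping Z→A: q, s, u, w, y, a → c.
Size: repeats XS → S → M → L → XL, so XS, S, M, L, XL, XS → S.
Metal: repeats gold → platinum → copper → silver; gold, platinum, copper, silver, gold, platinum → copper.
Combining the parts gives {c/S/copper}.

{c/S/copper}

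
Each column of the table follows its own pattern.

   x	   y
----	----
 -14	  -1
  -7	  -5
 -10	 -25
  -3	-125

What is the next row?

-6  -625

Column x: -14, -7, -10, -3 → -6 (alternating steps +7, −3, +7, −3, …).
Column y: ×5 each step; -1, -5, -25, -125 → -625.
Combining the parts gives -6  -625.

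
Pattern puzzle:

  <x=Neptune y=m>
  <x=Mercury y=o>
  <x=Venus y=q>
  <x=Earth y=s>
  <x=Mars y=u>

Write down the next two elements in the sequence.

X: runs through the planets Mercury→Neptune, so Neptune, Mercury, Venus, Earth, Mars → Jupiter → Saturn.
Y: letters move forward 2 places in the alphabet; m, o, q, s, u → w → y.
Putting the parts together: <x=Jupiter y=w> and then <x=Saturn y=y>.

<x=Jupiter y=w>, <x=Saturn y=y>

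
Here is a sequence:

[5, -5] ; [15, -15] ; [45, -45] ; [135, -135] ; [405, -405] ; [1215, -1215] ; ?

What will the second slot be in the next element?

-3645

First slot goes 5, 15, 45, 135, 405, 1215 → 3645 (×3 each step).
Second slot: always the negative of the first slot, so -5, -15, -45, -135, -405, -1215 → -3645.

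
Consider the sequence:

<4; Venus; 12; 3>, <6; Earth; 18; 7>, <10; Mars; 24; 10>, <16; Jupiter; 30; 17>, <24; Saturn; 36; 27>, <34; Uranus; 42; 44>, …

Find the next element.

First coordinate: differences are 2, 4, 6, … (increasing by 2 each time); 4, 6, 10, 16, 24, 34 → 46.
Planet goes Venus, Earth, Mars, Jupiter, Saturn, Uranus → Neptune (runs through the planets Mercury→Neptune).
Third coordinate: +6 each step; 12, 18, 24, 30, 36, 42 → 48.
Fourth coordinate: 3, 7, 10, 17, 27, 44 → 71 (each term is the sum of the two before it).
Putting it together: <46; Neptune; 48; 71>.

<46; Neptune; 48; 71>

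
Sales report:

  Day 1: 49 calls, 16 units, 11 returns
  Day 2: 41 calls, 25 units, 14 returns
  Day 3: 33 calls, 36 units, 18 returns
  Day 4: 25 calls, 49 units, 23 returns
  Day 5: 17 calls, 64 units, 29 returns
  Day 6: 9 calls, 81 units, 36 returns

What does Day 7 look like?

1 calls, 100 units, 44 returns

Calls goes 49, 41, 33, 25, 17, 9 → 1 (−8 each step).
Units: perfect squares: 4², 5², 6², …; 16, 25, 36, 49, 64, 81 → 100.
Returns: differences are 3, 4, 5, … (increasing by 1 each time), so 11, 14, 18, 23, 29, 36 → 44.
Putting it together: 1 calls, 100 units, 44 returns.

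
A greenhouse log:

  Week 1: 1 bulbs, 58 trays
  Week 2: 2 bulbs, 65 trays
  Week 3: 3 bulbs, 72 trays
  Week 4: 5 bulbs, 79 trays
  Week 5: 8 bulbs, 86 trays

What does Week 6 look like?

13 bulbs, 93 trays

For the bulbs, each term is the sum of the two before it: 1, 2, 3, 5, 8 → 13.
Trays: +7 each step, so 58, 65, 72, 79, 86 → 93.
So the next row is 13 bulbs, 93 trays.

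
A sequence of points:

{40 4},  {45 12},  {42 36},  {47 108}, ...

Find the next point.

{44 324}

For the first slot, alternating steps +5, −3, +5, −3, …: 40, 45, 42, 47 → 44.
Second slot: ×3 each step; 4, 12, 36, 108 → 324.
Combining the parts gives {44 324}.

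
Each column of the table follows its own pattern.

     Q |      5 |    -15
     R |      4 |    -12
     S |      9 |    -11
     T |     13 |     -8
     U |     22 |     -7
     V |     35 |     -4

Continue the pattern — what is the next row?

W  57  -3

Letter: letters move forward 1 place in the alphabet, so Q, R, S, T, U, V → W.
Second component: 5, 4, 9, 13, 22, 35 → 57 (each term is the sum of the two before it).
Third component: alternating steps +3, +1, +3, +1, …; -15, -12, -11, -8, -7, -4 → -3.
Putting it together: W  57  -3.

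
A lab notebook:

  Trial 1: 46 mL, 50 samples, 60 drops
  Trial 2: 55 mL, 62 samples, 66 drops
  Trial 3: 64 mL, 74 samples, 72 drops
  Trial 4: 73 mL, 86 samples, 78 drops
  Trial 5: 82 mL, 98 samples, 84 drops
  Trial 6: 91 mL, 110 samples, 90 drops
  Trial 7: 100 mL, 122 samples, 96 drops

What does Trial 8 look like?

109 mL, 134 samples, 102 drops

ML goes 46, 55, 64, 73, 82, 91, 100 → 109 (+9 each step).
Samples goes 50, 62, 74, 86, 98, 110, 122 → 134 (+12 each step).
Drops — +6 each step: 60, 66, 72, 78, 84, 90, 96 → 102.
Combining the parts gives 109 mL, 134 samples, 102 drops.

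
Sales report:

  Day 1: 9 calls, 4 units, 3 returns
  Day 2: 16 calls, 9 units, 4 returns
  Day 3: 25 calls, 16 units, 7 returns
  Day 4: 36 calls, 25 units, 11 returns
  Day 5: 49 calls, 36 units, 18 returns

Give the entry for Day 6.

For the calls, perfect squares: 3², 4², 5², …: 9, 16, 25, 36, 49 → 64.
Units goes 4, 9, 16, 25, 36 → 49 (perfect squares: 2², 3², 4², …).
Returns: each term is the sum of the two before it; 3, 4, 7, 11, 18 → 29.
Combining the parts gives 64 calls, 49 units, 29 returns.

64 calls, 49 units, 29 returns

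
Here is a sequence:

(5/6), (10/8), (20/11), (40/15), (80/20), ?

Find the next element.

(160/26)

First value — ×2 each step: 5, 10, 20, 40, 80 → 160.
Second value: differences are 2, 3, 4, … (increasing by 1 each time); 6, 8, 11, 15, 20 → 26.
Putting it together: (160/26).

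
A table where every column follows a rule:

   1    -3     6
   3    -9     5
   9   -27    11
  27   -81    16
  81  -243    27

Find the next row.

First component goes 1, 3, 9, 27, 81 → 243 (×3 each step).
Second component: ×3 each step, so -3, -9, -27, -81, -243 → -729.
For the third component, each term is the sum of the two before it: 6, 5, 11, 16, 27 → 43.
Combining the parts gives 243  -729  43.

243  -729  43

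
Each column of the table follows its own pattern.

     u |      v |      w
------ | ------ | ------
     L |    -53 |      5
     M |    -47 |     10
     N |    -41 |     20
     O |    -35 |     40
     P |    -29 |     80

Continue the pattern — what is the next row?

Column u — letters move forward 1 place in the alphabet: L, M, N, O, P → Q.
Column v: +6 each step; -53, -47, -41, -35, -29 → -23.
Column w — ×2 each step: 5, 10, 20, 40, 80 → 160.
Combining the parts gives Q  -23  160.

Q  -23  160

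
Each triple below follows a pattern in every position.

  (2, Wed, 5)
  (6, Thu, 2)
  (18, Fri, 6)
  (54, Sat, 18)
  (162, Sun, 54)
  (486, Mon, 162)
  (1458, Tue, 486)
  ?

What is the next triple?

(4374, Wed, 1458)

First value — ×3 each step: 2, 6, 18, 54, 162, 486, 1458 → 4374.
Day goes Wed, Thu, Fri, Sat, Sun, Mon, Tue → Wed (runs through the weekdays Mon→Sun).
Third value — always the previous value of the first value: 5, 2, 6, 18, 54, 162, 486 → 1458.
So the next triple is (4374, Wed, 1458).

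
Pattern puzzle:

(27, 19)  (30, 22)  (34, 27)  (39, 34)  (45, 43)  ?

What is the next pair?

(52, 54)

First part: differences are 3, 4, 5, … (increasing by 1 each time), so 27, 30, 34, 39, 45 → 52.
Second part: 19, 22, 27, 34, 43 → 54 (differences are 3, 5, 7, … (increasing by 2 each time)).
So the next pair is (52, 54).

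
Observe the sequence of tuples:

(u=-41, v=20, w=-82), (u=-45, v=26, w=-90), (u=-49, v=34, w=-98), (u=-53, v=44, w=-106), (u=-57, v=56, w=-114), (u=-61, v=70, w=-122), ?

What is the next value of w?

U: -41, -45, -49, -53, -57, -61 → -65 (−4 each step).
V: differences are 6, 8, 10, … (increasing by 2 each time); 20, 26, 34, 44, 56, 70 → 86.
W — always 2 × the u: -82, -90, -98, -106, -114, -122 → -130.

-130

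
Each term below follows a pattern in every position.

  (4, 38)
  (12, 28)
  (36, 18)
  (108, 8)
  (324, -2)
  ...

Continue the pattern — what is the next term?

(972, -12)

First coordinate: 4, 12, 36, 108, 324 → 972 (×3 each step).
Second coordinate — −10 each step: 38, 28, 18, 8, -2 → -12.
Putting it together: (972, -12).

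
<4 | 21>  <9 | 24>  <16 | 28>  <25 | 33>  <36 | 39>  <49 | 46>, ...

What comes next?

First coordinate: perfect squares: 2², 3², 4², …; 4, 9, 16, 25, 36, 49 → 64.
Second coordinate: differences are 3, 4, 5, … (increasing by 1 each time), so 21, 24, 28, 33, 39, 46 → 54.
Combining the parts gives <64 | 54>.

<64 | 54>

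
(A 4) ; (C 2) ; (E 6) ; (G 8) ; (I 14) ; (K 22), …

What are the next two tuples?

(M 36), (O 58)

Letter — letters move forward 2 places in the alphabet: A, C, E, G, I, K → M → O.
Second coordinate: each term is the sum of the two before it; 4, 2, 6, 8, 14, 22 → 36 → 58.
Putting the parts together: (M 36) and then (O 58).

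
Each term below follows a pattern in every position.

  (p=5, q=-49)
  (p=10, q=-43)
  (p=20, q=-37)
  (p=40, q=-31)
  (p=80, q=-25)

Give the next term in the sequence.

(p=160, q=-19)

P goes 5, 10, 20, 40, 80 → 160 (×2 each step).
Q: +6 each step, so -49, -43, -37, -31, -25 → -19.
Putting it together: (p=160, q=-19).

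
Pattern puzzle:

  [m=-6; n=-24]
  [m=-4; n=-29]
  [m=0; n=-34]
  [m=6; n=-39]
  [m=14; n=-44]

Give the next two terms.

M goes -6, -4, 0, 6, 14 → 24 → 36 (differences are 2, 4, 6, … (increasing by 2 each time)).
N goes -24, -29, -34, -39, -44 → -49 → -54 (−5 each step).
Putting the parts together: [m=24; n=-49] and then [m=36; n=-54].

[m=24; n=-49], [m=36; n=-54]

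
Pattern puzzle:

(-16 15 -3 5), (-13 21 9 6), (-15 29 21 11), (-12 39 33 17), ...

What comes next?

(-14 51 45 28)

First component: alternating steps +3, −2, +3, −2, …; -16, -13, -15, -12 → -14.
For the second component, differences are 6, 8, 10, … (increasing by 2 each time): 15, 21, 29, 39 → 51.
Third component: +12 each step, so -3, 9, 21, 33 → 45.
For the fourth component, each term is the sum of the two before it: 5, 6, 11, 17 → 28.
Putting it together: (-14 51 45 28).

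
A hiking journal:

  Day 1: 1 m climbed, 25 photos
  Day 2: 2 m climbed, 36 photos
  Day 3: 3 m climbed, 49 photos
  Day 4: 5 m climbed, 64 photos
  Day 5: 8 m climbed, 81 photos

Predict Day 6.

13 m climbed, 100 photos

M climbed — each term is the sum of the two before it: 1, 2, 3, 5, 8 → 13.
Photos: 25, 36, 49, 64, 81 → 100 (perfect squares: 5², 6², 7², …).
Putting it together: 13 m climbed, 100 photos.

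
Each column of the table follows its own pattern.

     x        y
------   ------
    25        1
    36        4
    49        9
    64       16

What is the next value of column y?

Column x: perfect squares: 5², 6², 7², …; 25, 36, 49, 64 → 81.
Column y: perfect squares: 1², 2², 3², …, so 1, 4, 9, 16 → 25.

25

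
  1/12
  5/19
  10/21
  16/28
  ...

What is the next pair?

First slot: 1, 5, 10, 16 → 23 (differences are 4, 5, 6, … (increasing by 1 each time)).
Second slot — alternating steps +7, +2, +7, +2, …: 12, 19, 21, 28 → 30.
Combining the parts gives 23/30.

23/30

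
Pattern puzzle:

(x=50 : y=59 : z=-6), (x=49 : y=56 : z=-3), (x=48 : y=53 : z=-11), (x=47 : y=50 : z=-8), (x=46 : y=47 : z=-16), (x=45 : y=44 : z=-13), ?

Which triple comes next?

(x=44 : y=41 : z=-21)

X goes 50, 49, 48, 47, 46, 45 → 44 (−1 each step).
Y goes 59, 56, 53, 50, 47, 44 → 41 (−3 each step).
Z: alternating steps +3, −8, +3, −8, …, so -6, -3, -11, -8, -16, -13 → -21.
So the next triple is (x=44 : y=41 : z=-21).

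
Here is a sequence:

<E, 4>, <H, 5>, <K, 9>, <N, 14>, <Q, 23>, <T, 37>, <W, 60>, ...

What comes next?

<Z, 97>

For the letter, letters move forward 3 places in the alphabet: E, H, K, N, Q, T, W → Z.
Second entry — each term is the sum of the two before it: 4, 5, 9, 14, 23, 37, 60 → 97.
Combining the parts gives <Z, 97>.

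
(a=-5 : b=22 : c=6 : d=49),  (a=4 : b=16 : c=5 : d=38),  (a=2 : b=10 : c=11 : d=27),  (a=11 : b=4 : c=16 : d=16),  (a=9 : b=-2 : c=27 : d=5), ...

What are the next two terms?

(a=18 : b=-8 : c=43 : d=-6), (a=16 : b=-14 : c=70 : d=-17)

A goes -5, 4, 2, 11, 9 → 18 → 16 (alternating steps +9, −2, +9, −2, …).
B: 22, 16, 10, 4, -2 → -8 → -14 (−6 each step).
C: 6, 5, 11, 16, 27 → 43 → 70 (each term is the sum of the two before it).
D: −11 each step, so 49, 38, 27, 16, 5 → -6 → -17.
So the next two terms are (a=18 : b=-8 : c=43 : d=-6) and (a=16 : b=-14 : c=70 : d=-17).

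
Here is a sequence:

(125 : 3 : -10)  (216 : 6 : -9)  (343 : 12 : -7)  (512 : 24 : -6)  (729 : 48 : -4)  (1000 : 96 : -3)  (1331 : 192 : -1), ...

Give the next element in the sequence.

(1728 : 384 : 0)

First value goes 125, 216, 343, 512, 729, 1000, 1331 → 1728 (perfect cubes: 5³, 6³, 7³, …).
Second value goes 3, 6, 12, 24, 48, 96, 192 → 384 (×2 each step).
Third value: -10, -9, -7, -6, -4, -3, -1 → 0 (alternating steps +1, +2, +1, +2, …).
So the next element is (1728 : 384 : 0).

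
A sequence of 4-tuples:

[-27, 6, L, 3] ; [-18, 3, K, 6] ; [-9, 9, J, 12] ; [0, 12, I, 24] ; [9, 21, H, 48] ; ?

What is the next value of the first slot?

First slot: +9 each step, so -27, -18, -9, 0, 9 → 18.

18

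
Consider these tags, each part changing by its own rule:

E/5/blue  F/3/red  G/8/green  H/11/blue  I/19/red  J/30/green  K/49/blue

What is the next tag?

L/79/red

Letter: E, F, G, H, I, J, K → L (letters move forward 1 place in the alphabet).
Second component — each term is the sum of the two before it: 5, 3, 8, 11, 19, 30, 49 → 79.
Colour: repeats blue → red → green, so blue, red, green, blue, red, green, blue → red.
Combining the parts gives L/79/red.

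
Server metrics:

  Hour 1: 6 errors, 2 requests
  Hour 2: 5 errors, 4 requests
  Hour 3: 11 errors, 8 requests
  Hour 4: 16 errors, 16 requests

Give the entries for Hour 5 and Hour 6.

For the errors, each term is the sum of the two before it: 6, 5, 11, 16 → 27 → 43.
Requests: ×2 each step, so 2, 4, 8, 16 → 32 → 64.
Putting the parts together: 27 errors, 32 requests and then 43 errors, 64 requests.

27 errors, 32 requests; 43 errors, 64 requests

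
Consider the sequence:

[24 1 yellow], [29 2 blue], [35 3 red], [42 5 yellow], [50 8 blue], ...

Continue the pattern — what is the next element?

[59 13 red]

For the first component, differences are 5, 6, 7, … (increasing by 1 each time): 24, 29, 35, 42, 50 → 59.
Second component: each term is the sum of the two before it, so 1, 2, 3, 5, 8 → 13.
Colour goes yellow, blue, red, yellow, blue → red (repeats yellow → blue → red).
Combining the parts gives [59 13 red].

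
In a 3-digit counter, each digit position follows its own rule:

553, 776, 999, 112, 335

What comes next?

558

First digit: 5, 7, 9, 1, 3 → 5 (+2 each step, mod 10).
Second digit: 5, 7, 9, 1, 3 → 5 (+2 each step, mod 10).
Third digit goes 3, 6, 9, 2, 5 → 8 (+3 each step, mod 10).
Putting it together: 558.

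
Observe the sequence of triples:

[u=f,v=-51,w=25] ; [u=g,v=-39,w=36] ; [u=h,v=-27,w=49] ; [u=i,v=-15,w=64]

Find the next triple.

[u=j,v=-3,w=81]

U goes f, g, h, i → j (letters move forward 1 place in the alphabet).
V goes -51, -39, -27, -15 → -3 (+12 each step).
For the w, perfect squares: 5², 6², 7², …: 25, 36, 49, 64 → 81.
Combining the parts gives [u=j,v=-3,w=81].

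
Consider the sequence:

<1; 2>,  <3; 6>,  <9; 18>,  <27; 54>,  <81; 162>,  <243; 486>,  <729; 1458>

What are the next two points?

<2187; 4374>, <6561; 13122>

For the first part, ×3 each step: 1, 3, 9, 27, 81, 243, 729 → 2187 → 6561.
Second part: always 2 × the first part; 2, 6, 18, 54, 162, 486, 1458 → 4374 → 13122.
So the next two points are <2187; 4374> and <6561; 13122>.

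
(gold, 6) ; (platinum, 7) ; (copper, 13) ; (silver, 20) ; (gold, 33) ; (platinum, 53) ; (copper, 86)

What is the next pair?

Metal: repeats gold → platinum → copper → silver; gold, platinum, copper, silver, gold, platinum, copper → silver.
For the second coordinate, each term is the sum of the two before it: 6, 7, 13, 20, 33, 53, 86 → 139.
Putting it together: (silver, 139).

(silver, 139)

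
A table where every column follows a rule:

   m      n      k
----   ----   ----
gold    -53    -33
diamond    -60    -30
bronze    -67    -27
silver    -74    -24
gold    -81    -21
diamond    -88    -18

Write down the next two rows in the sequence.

bronze  -95  -15; silver  -102  -12

Column m: repeats gold → diamond → bronze → silver, so gold, diamond, bronze, silver, gold, diamond → bronze → silver.
Column n: −7 each step; -53, -60, -67, -74, -81, -88 → -95 → -102.
Column k: +3 each step; -33, -30, -27, -24, -21, -18 → -15 → -12.
So the next two rows are bronze  -95  -15 and silver  -102  -12.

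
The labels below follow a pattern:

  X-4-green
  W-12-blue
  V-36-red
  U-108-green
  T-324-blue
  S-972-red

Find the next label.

Letter — letters move back 1 place in the alphabet: X, W, V, U, T, S → R.
For the second component, ×3 each step: 4, 12, 36, 108, 324, 972 → 2916.
Colour: green, blue, red, green, blue, red → green (repeats green → blue → red).
Combining the parts gives R-2916-green.

R-2916-green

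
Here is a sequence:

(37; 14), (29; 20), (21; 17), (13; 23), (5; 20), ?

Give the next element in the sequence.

(-3; 26)

First entry — −8 each step: 37, 29, 21, 13, 5 → -3.
Second entry goes 14, 20, 17, 23, 20 → 26 (alternating steps +6, −3, +6, −3, …).
Combining the parts gives (-3; 26).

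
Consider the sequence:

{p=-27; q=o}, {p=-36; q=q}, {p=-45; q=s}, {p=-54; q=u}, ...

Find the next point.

{p=-63; q=w}

P: -27, -36, -45, -54 → -63 (−9 each step).
Q goes o, q, s, u → w (letters move forward 2 places in the alphabet).
Putting it together: {p=-63; q=w}.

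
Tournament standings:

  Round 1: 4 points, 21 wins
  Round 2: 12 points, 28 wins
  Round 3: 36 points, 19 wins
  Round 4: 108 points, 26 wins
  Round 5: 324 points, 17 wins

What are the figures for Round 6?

Points goes 4, 12, 36, 108, 324 → 972 (×3 each step).
Wins: 21, 28, 19, 26, 17 → 24 (alternating steps +7, −9, +7, −9, …).
Putting it together: 972 points, 24 wins.

972 points, 24 wins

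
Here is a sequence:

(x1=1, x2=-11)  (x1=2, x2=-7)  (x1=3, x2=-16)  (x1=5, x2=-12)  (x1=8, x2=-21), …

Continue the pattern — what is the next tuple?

X1 goes 1, 2, 3, 5, 8 → 13 (each term is the sum of the two before it).
X2: alternating steps +4, −9, +4, −9, …; -11, -7, -16, -12, -21 → -17.
So the next tuple is (x1=13, x2=-17).

(x1=13, x2=-17)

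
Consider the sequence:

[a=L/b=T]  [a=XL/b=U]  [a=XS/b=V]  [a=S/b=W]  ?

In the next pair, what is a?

M

A: L, XL, XS, S → M (runs through clothing sizes XS→XL).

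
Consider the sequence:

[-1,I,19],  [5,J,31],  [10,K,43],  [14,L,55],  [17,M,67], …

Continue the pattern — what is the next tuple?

[19,N,79]

First component — differences are 6, 5, 4, … (decreasing by 1 each time): -1, 5, 10, 14, 17 → 19.
Letter — letters move forward 1 place in the alphabet: I, J, K, L, M → N.
Third component: +12 each step, so 19, 31, 43, 55, 67 → 79.
Putting it together: [19,N,79].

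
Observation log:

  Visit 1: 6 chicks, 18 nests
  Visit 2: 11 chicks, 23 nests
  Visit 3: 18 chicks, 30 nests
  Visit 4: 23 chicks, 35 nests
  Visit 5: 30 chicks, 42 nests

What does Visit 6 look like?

35 chicks, 47 nests

Chicks: alternating steps +5, +7, +5, +7, …, so 6, 11, 18, 23, 30 → 35.
For the nests, always 12 more than the chicks: 18, 23, 30, 35, 42 → 47.
So the next line is 35 chicks, 47 nests.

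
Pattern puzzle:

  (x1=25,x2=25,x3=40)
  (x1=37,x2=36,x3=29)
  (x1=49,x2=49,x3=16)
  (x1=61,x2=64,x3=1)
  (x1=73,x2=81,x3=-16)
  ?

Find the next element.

(x1=85,x2=100,x3=-35)

X1: 25, 37, 49, 61, 73 → 85 (+12 each step).
X2: 25, 36, 49, 64, 81 → 100 (perfect squares: 5², 6², 7², …).
X3: 40, 29, 16, 1, -16 → -35 (together with the x2 always sums to 65).
So the next element is (x1=85,x2=100,x3=-35).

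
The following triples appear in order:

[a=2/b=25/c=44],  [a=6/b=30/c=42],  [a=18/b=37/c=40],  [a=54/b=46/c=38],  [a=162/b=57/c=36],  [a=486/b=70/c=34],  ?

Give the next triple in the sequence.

For the a, ×3 each step: 2, 6, 18, 54, 162, 486 → 1458.
B goes 25, 30, 37, 46, 57, 70 → 85 (differences are 5, 7, 9, … (increasing by 2 each time)).
C: −2 each step, so 44, 42, 40, 38, 36, 34 → 32.
So the next triple is [a=1458/b=85/c=32].

[a=1458/b=85/c=32]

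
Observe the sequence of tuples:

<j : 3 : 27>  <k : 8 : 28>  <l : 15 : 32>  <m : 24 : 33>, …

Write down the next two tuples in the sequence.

For the letter, letters move forward 1 place in the alphabet: j, k, l, m → n → o.
Second component — differences are 5, 7, 9, … (increasing by 2 each time): 3, 8, 15, 24 → 35 → 48.
Third component: alternating steps +1, +4, +1, +4, …; 27, 28, 32, 33 → 37 → 38.
So the next two tuples are <n : 35 : 37> and <o : 48 : 38>.

<n : 35 : 37>, <o : 48 : 38>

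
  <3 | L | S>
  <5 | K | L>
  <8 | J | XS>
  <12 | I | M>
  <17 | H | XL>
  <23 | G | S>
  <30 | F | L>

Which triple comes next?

First slot goes 3, 5, 8, 12, 17, 23, 30 → 38 (differences are 2, 3, 4, … (increasing by 1 each time)).
Letter — letters move back 1 place in the alphabet: L, K, J, I, H, G, F → E.
Size goes S, L, XS, M, XL, S, L → XS (repeats S → L → XS → M → XL).
So the next triple is <38 | E | XS>.

<38 | E | XS>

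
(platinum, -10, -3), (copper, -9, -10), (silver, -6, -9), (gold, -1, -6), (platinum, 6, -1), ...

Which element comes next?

(copper, 15, 6)

Metal — repeats platinum → copper → silver → gold: platinum, copper, silver, gold, platinum → copper.
Second coordinate: differences are 1, 3, 5, … (increasing by 2 each time); -10, -9, -6, -1, 6 → 15.
Third coordinate: always the previous value of the second coordinate; -3, -10, -9, -6, -1 → 6.
Combining the parts gives (copper, 15, 6).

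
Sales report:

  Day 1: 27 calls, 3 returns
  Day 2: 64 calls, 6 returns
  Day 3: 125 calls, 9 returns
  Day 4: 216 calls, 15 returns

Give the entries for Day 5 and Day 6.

343 calls, 24 returns; 512 calls, 39 returns

Calls: 27, 64, 125, 216 → 343 → 512 (perfect cubes: 3³, 4³, 5³, …).
Returns — each term is the sum of the two before it: 3, 6, 9, 15 → 24 → 39.
So the next two lines are 343 calls, 24 returns and 512 calls, 39 returns.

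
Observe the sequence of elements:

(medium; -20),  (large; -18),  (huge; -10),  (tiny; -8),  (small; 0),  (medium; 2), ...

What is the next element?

(large; 10)

Size: repeats medium → large → huge → tiny → small, so medium, large, huge, tiny, small, medium → large.
Second entry goes -20, -18, -10, -8, 0, 2 → 10 (alternating steps +2, +8, +2, +8, …).
So the next element is (large; 10).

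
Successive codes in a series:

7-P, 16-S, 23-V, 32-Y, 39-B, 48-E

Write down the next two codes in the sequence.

55-H then 64-K

First component: alternating steps +9, +7, +9, +7, …; 7, 16, 23, 32, 39, 48 → 55 → 64.
For the letter, letters move forward 3 places in the alphabet, wrapping Z→A: P, S, V, Y, B, E → H → K.
So the next two codes are 55-H and 64-K.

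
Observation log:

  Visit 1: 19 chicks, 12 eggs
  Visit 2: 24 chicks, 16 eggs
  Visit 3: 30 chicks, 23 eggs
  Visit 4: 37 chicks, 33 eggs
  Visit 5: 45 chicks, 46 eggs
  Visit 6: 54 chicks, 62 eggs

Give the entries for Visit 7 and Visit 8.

64 chicks, 81 eggs; 75 chicks, 103 eggs

Chicks goes 19, 24, 30, 37, 45, 54 → 64 → 75 (differences are 5, 6, 7, … (increasing by 1 each time)).
Eggs — differences are 4, 7, 10, … (increasing by 3 each time): 12, 16, 23, 33, 46, 62 → 81 → 103.
So the next two records are 64 chicks, 81 eggs and 75 chicks, 103 eggs.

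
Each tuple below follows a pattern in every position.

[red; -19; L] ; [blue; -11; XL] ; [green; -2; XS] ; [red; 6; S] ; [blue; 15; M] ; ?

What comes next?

[green; 23; L]

Colour goes red, blue, green, red, blue → green (repeats red → blue → green).
Second coordinate: -19, -11, -2, 6, 15 → 23 (alternating steps +8, +9, +8, +9, …).
Size goes L, XL, XS, S, M → L (runs through clothing sizes XS→XL).
So the next tuple is [green; 23; L].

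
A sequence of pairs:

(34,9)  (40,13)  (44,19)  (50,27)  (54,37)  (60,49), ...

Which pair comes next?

(64,63)

First component: 34, 40, 44, 50, 54, 60 → 64 (alternating steps +6, +4, +6, +4, …).
For the second component, differences are 4, 6, 8, … (increasing by 2 each time): 9, 13, 19, 27, 37, 49 → 63.
So the next pair is (64,63).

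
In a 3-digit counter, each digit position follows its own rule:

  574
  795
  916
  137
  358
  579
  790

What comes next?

For the first digit, +2 each step, mod 10: 5, 7, 9, 1, 3, 5, 7 → 9.
Second digit goes 7, 9, 1, 3, 5, 7, 9 → 1 (+2 each step, mod 10).
Third digit — +1 each step, mod 10: 4, 5, 6, 7, 8, 9, 0 → 1.
Combining the parts gives 911.

911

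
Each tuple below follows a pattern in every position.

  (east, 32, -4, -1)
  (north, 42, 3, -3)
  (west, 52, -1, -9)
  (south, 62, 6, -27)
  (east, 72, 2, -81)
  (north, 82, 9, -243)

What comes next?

Direction goes east, north, west, south, east, north → west (repeats east → north → west → south).
For the second slot, +10 each step: 32, 42, 52, 62, 72, 82 → 92.
Third slot: alternating steps +7, −4, +7, −4, …, so -4, 3, -1, 6, 2, 9 → 5.
For the fourth slot, ×3 each step: -1, -3, -9, -27, -81, -243 → -729.
Combining the parts gives (west, 92, 5, -729).

(west, 92, 5, -729)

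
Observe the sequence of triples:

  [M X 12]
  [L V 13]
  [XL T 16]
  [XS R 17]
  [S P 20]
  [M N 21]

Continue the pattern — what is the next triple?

[L L 24]

For the size, repeats M → L → XL → XS → S: M, L, XL, XS, S, M → L.
Letter goes X, V, T, R, P, N → L (letters move back 2 places in the alphabet).
Third component: 12, 13, 16, 17, 20, 21 → 24 (alternating steps +1, +3, +1, +3, …).
Combining the parts gives [L L 24].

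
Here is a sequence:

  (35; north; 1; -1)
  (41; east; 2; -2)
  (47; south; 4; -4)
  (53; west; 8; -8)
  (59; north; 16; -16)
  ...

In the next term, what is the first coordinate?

65

For the first coordinate, +6 each step: 35, 41, 47, 53, 59 → 65.
For the direction, repeats north → east → south → west: north, east, south, west, north → east.
Third coordinate: 1, 2, 4, 8, 16 → 32 (×2 each step).
For the fourth coordinate, always the negative of the third coordinate: -1, -2, -4, -8, -16 → -32.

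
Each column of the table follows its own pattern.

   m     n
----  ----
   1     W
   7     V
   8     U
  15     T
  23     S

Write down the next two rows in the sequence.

Column m goes 1, 7, 8, 15, 23 → 38 → 61 (each term is the sum of the two before it).
For the column n, letters move back 1 place in the alphabet: W, V, U, T, S → R → Q.
So the next two rows are 38  R and 61  Q.

38  R; 61  Q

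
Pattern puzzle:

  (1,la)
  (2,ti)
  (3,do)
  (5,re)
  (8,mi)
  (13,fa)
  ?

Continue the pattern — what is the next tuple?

(21,sol)

For the first entry, each term is the sum of the two before it: 1, 2, 3, 5, 8, 13 → 21.
Note: runs through the solfège scale do→ti; la, ti, do, re, mi, fa → sol.
Combining the parts gives (21,sol).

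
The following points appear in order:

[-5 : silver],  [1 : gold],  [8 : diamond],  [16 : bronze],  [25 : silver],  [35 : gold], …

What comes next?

[46 : diamond]

First part: differences are 6, 7, 8, … (increasing by 1 each time), so -5, 1, 8, 16, 25, 35 → 46.
Rank goes silver, gold, diamond, bronze, silver, gold → diamond (repeats silver → gold → diamond → bronze).
So the next point is [46 : diamond].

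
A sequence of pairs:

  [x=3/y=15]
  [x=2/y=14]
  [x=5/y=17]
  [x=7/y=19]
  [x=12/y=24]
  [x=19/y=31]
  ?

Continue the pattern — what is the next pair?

[x=31/y=43]

X: each term is the sum of the two before it; 3, 2, 5, 7, 12, 19 → 31.
Y goes 15, 14, 17, 19, 24, 31 → 43 (always 12 more than the x).
So the next pair is [x=31/y=43].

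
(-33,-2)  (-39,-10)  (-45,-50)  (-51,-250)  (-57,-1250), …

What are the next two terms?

(-63,-6250), (-69,-31250)

For the first entry, −6 each step: -33, -39, -45, -51, -57 → -63 → -69.
Second entry: ×5 each step; -2, -10, -50, -250, -1250 → -6250 → -31250.
Putting the parts together: (-63,-6250) and then (-69,-31250).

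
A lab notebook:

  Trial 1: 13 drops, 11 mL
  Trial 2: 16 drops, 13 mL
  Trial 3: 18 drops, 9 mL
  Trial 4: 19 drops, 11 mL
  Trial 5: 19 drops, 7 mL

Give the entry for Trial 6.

18 drops, 9 mL

Drops: differences are 3, 2, 1, … (decreasing by 1 each time); 13, 16, 18, 19, 19 → 18.
ML: 11, 13, 9, 11, 7 → 9 (alternating steps +2, −4, +2, −4, …).
So the next record is 18 drops, 9 mL.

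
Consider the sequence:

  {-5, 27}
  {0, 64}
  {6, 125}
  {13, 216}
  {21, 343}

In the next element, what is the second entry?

512

Second entry: perfect cubes: 3³, 4³, 5³, …; 27, 64, 125, 216, 343 → 512.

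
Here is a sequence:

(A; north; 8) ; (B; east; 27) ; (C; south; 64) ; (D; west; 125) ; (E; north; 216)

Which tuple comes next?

Letter: letters move forward 1 place in the alphabet; A, B, C, D, E → F.
For the direction, repeats north → east → south → west: north, east, south, west, north → east.
Third entry goes 8, 27, 64, 125, 216 → 343 (perfect cubes: 2³, 3³, 4³, …).
Combining the parts gives (F; east; 343).

(F; east; 343)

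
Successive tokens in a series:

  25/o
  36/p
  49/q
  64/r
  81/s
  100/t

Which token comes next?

First component: perfect squares: 5², 6², 7², …, so 25, 36, 49, 64, 81, 100 → 121.
For the letter, letters move forward 1 place in the alphabet: o, p, q, r, s, t → u.
Putting it together: 121/u.

121/u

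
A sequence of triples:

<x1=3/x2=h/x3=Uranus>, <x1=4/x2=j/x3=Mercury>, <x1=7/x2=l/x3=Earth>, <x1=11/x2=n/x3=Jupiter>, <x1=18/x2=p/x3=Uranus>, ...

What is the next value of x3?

X3 goes Uranus, Mercury, Earth, Jupiter, Uranus → Mercury (repeats Uranus → Mercury → Earth → Jupiter).

Mercury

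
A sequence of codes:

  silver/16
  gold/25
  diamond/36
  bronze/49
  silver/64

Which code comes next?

Rank — repeats silver → gold → diamond → bronze: silver, gold, diamond, bronze, silver → gold.
Second component: 16, 25, 36, 49, 64 → 81 (perfect squares: 4², 5², 6², …).
Combining the parts gives gold/81.

gold/81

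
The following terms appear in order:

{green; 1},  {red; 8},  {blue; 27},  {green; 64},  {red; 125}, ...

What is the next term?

{blue; 216}

Colour: repeats green → red → blue; green, red, blue, green, red → blue.
Second value: perfect cubes: 1³, 2³, 3³, …, so 1, 8, 27, 64, 125 → 216.
So the next term is {blue; 216}.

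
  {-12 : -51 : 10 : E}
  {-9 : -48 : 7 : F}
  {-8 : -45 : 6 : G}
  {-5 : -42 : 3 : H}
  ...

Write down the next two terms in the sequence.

First value goes -12, -9, -8, -5 → -4 → -1 (alternating steps +3, +1, +3, +1, …).
Second value — +3 each step: -51, -48, -45, -42 → -39 → -36.
For the third value, together with the first value always sums to -2: 10, 7, 6, 3 → 2 → -1.
Letter: letters move forward 1 place in the alphabet, so E, F, G, H → I → J.
So the next two terms are {-4 : -39 : 2 : I} and {-1 : -36 : -1 : J}.

{-4 : -39 : 2 : I}, {-1 : -36 : -1 : J}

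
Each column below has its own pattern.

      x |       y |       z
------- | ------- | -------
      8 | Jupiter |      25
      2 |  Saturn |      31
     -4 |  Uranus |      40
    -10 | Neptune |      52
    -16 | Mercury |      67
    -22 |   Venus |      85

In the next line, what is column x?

Column x: 8, 2, -4, -10, -16, -22 → -28 (−6 each step).

-28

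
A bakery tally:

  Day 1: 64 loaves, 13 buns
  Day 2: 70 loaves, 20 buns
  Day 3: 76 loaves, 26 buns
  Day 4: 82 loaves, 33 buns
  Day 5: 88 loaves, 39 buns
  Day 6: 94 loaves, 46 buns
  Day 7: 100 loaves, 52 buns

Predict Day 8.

Loaves: +6 each step; 64, 70, 76, 82, 88, 94, 100 → 106.
Buns: alternating steps +7, +6, +7, +6, …, so 13, 20, 26, 33, 39, 46, 52 → 59.
Putting it together: 106 loaves, 59 buns.

106 loaves, 59 buns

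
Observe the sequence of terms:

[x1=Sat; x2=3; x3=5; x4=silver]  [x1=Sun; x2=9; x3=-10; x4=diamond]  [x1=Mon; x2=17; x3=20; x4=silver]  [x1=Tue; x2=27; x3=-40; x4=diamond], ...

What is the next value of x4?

X4: alternates silver ↔ diamond, so silver, diamond, silver, diamond → silver.

silver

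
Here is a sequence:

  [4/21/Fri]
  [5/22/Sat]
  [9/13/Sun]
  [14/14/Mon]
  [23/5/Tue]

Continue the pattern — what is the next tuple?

First component: each term is the sum of the two before it, so 4, 5, 9, 14, 23 → 37.
Second component goes 21, 22, 13, 14, 5 → 6 (alternating steps +1, −9, +1, −9, …).
Day: runs through the weekdays Mon→Sun; Fri, Sat, Sun, Mon, Tue → Wed.
Combining the parts gives [37/6/Wed].

[37/6/Wed]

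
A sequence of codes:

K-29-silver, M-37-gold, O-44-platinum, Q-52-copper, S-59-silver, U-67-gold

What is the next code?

W-74-platinum

Letter: K, M, O, Q, S, U → W (letters move forward 2 places in the alphabet).
For the second component, alternating steps +8, +7, +8, +7, …: 29, 37, 44, 52, 59, 67 → 74.
Metal: repeats silver → gold → platinum → copper; silver, gold, platinum, copper, silver, gold → platinum.
Putting it together: W-74-platinum.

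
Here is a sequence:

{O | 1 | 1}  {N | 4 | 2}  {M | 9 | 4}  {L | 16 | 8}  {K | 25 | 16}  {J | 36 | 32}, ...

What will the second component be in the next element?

49

Letter: O, N, M, L, K, J → I (letters move back 1 place in the alphabet).
Second component — perfect squares: 1², 2², 3², …: 1, 4, 9, 16, 25, 36 → 49.
Third component: 1, 2, 4, 8, 16, 32 → 64 (×2 each step).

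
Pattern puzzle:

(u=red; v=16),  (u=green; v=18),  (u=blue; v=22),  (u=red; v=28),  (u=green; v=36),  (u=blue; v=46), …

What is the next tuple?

(u=red; v=58)

U: repeats red → green → blue, so red, green, blue, red, green, blue → red.
V goes 16, 18, 22, 28, 36, 46 → 58 (differences are 2, 4, 6, … (increasing by 2 each time)).
So the next tuple is (u=red; v=58).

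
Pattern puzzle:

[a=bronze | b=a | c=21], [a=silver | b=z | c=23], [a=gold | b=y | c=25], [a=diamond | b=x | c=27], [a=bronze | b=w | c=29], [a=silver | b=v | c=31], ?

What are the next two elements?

A goes bronze, silver, gold, diamond, bronze, silver → gold → diamond (repeats bronze → silver → gold → diamond).
For the b, letters move back 1 place in the alphabet, wrapping A→Z: a, z, y, x, w, v → u → t.
C — +2 each step: 21, 23, 25, 27, 29, 31 → 33 → 35.
Putting the parts together: [a=gold | b=u | c=33] and then [a=diamond | b=t | c=35].

[a=gold | b=u | c=33], [a=diamond | b=t | c=35]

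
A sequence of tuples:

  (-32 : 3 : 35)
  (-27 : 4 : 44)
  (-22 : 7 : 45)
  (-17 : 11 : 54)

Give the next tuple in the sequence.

First entry: +5 each step; -32, -27, -22, -17 → -12.
Second entry: each term is the sum of the two before it, so 3, 4, 7, 11 → 18.
Third entry — alternating steps +9, +1, +9, +1, …: 35, 44, 45, 54 → 55.
So the next tuple is (-12 : 18 : 55).

(-12 : 18 : 55)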